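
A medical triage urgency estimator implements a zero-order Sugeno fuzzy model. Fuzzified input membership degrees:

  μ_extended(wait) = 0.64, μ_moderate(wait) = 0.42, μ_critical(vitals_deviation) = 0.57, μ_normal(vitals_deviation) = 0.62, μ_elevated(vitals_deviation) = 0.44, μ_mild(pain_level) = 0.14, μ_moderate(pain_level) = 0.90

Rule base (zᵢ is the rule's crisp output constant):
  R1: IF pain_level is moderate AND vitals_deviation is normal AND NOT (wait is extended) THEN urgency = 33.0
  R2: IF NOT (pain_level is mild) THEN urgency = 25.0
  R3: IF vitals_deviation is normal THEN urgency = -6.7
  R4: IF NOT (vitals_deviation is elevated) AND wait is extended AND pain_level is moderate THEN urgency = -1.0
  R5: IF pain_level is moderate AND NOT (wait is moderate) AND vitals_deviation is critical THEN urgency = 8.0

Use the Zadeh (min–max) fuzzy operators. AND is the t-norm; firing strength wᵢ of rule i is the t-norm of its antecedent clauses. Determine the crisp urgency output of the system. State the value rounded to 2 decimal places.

11.19

R1 (z=33.0): moderate=0.90, normal=0.62, ¬extended=1−0.64=0.36; AND[min(a, b)] → w = 0.36
R2 (z=25.0): ¬mild=1−0.14=0.86 → w = 0.86
R3 (z=-6.7): normal=0.62 → w = 0.62
R4 (z=-1.0): ¬elevated=1−0.44=0.56, extended=0.64, moderate=0.90; AND[min(a, b)] → w = 0.56
R5 (z=8.0): moderate=0.90, ¬moderate=1−0.42=0.58, critical=0.57; AND[min(a, b)] → w = 0.57
Weighted average = (0.36·33.0 + 0.86·25.0 + 0.62·-6.7 + 0.56·-1.0 + 0.57·8.0) / (0.36 + 0.86 + 0.62 + 0.56 + 0.57)
  = 33.2260 / 2.9700 = 11.19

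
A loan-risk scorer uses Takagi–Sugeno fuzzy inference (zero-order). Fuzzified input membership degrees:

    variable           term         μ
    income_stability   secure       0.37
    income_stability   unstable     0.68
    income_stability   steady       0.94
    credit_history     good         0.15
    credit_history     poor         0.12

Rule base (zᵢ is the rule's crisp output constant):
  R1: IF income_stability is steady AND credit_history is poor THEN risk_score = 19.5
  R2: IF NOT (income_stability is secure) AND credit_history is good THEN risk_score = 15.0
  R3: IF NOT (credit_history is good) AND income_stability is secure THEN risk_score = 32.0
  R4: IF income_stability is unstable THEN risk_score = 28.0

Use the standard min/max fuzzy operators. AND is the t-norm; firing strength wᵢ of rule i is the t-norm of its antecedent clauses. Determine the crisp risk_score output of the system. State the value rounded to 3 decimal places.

R1 (z=19.5): steady=0.94, poor=0.12; AND[min(a, b)] → w = 0.12
R2 (z=15.0): ¬secure=1−0.37=0.63, good=0.15; AND[min(a, b)] → w = 0.15
R3 (z=32.0): ¬good=1−0.15=0.85, secure=0.37; AND[min(a, b)] → w = 0.37
R4 (z=28.0): unstable=0.68 → w = 0.68
Weighted average = (0.12·19.5 + 0.15·15.0 + 0.37·32.0 + 0.68·28.0) / (0.12 + 0.15 + 0.37 + 0.68)
  = 35.4700 / 1.3200 = 26.871

26.871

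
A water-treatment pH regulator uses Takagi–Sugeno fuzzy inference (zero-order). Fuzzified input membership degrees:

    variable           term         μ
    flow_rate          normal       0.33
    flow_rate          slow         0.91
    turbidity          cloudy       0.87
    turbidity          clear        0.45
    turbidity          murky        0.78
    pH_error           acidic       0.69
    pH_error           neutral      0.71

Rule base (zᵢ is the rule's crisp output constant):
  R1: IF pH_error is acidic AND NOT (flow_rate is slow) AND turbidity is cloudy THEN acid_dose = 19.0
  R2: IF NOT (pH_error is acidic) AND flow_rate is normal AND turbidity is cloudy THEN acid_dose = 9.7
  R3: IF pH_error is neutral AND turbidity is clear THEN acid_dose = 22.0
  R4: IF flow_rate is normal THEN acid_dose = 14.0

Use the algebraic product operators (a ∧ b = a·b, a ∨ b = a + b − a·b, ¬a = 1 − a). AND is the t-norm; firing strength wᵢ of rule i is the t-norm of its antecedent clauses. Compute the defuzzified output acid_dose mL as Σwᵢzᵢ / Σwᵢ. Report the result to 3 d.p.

17.083

R1 (z=19.0): acidic=0.69, ¬slow=1−0.91=0.09, cloudy=0.87; AND[a·b] → w = 0.0540
R2 (z=9.7): ¬acidic=1−0.69=0.31, normal=0.33, cloudy=0.87; AND[a·b] → w = 0.0890
R3 (z=22.0): neutral=0.71, clear=0.45; AND[a·b] → w = 0.3195
R4 (z=14.0): normal=0.33 → w = 0.3300
Weighted average = (0.0540·19.0 + 0.0890·9.7 + 0.3195·22.0 + 0.3300·14.0) / (0.0540 + 0.0890 + 0.3195 + 0.3300)
  = 13.5388 / 0.7925 = 17.083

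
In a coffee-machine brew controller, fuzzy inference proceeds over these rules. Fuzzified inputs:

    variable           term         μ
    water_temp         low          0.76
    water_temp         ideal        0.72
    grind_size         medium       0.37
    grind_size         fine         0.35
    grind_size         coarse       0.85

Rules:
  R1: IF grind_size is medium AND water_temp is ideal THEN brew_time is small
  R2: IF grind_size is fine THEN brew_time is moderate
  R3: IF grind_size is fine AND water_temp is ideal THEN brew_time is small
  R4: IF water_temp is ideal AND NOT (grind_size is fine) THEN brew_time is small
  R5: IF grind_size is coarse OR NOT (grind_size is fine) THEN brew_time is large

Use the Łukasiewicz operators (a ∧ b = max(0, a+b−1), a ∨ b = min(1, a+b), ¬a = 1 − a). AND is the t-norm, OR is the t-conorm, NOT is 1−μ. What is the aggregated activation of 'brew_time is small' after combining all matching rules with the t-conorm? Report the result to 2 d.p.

0.53

R1: medium=0.37, ideal=0.72; AND[max(0, a+b−1)] → w = 0.09
R2: fine=0.35 → w = 0.35
R3: fine=0.35, ideal=0.72; AND[max(0, a+b−1)] → w = 0.07
R4: ideal=0.72, ¬fine=1−0.35=0.65; AND[max(0, a+b−1)] → w = 0.37
R5: coarse=0.85, ¬fine=1−0.35=0.65; OR[min(1, a+b)] → w = 1.00
Rules with consequent 'small': {R1, R3, R4} → strengths 0.09, 0.07, 0.37
Aggregate via t-conorm [min(1, a+b)]: 0.53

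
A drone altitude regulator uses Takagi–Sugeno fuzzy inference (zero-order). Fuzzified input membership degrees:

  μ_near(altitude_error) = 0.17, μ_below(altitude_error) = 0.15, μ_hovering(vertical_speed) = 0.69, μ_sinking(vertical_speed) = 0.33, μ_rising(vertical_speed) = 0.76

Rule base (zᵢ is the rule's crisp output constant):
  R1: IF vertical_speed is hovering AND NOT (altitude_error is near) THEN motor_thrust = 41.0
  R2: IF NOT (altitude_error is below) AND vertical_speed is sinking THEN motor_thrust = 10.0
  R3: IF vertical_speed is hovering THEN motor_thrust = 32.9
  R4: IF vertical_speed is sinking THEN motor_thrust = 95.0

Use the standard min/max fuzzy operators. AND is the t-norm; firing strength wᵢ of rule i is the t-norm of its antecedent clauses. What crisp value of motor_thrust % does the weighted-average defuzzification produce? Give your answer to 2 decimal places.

R1 (z=41.0): hovering=0.69, ¬near=1−0.17=0.83; AND[min(a, b)] → w = 0.69
R2 (z=10.0): ¬below=1−0.15=0.85, sinking=0.33; AND[min(a, b)] → w = 0.33
R3 (z=32.9): hovering=0.69 → w = 0.69
R4 (z=95.0): sinking=0.33 → w = 0.33
Weighted average = (0.69·41.0 + 0.33·10.0 + 0.69·32.9 + 0.33·95.0) / (0.69 + 0.33 + 0.69 + 0.33)
  = 85.6410 / 2.0400 = 41.98

41.98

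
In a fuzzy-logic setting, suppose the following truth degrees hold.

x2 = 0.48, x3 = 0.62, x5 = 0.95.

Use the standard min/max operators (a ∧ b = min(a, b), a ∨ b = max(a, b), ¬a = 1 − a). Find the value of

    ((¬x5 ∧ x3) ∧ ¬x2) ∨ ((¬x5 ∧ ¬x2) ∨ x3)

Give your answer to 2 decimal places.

¬x5 = 1 − 0.95 = 0.05
¬x5 ∧ x3 = min(a, b) on (0.05, 0.62) = 0.05
¬x2 = 1 − 0.48 = 0.52
(¬x5 ∧ x3) ∧ ¬x2 = min(a, b) on (0.05, 0.52) = 0.05
¬x5 = 1 − 0.95 = 0.05
¬x2 = 1 − 0.48 = 0.52
¬x5 ∧ ¬x2 = min(a, b) on (0.05, 0.52) = 0.05
(¬x5 ∧ ¬x2) ∨ x3 = max(a, b) on (0.05, 0.62) = 0.62
((¬x5 ∧ x3) ∧ ¬x2) ∨ ((¬x5 ∧ ¬x2) ∨ x3) = max(a, b) on (0.05, 0.62) = 0.62

0.62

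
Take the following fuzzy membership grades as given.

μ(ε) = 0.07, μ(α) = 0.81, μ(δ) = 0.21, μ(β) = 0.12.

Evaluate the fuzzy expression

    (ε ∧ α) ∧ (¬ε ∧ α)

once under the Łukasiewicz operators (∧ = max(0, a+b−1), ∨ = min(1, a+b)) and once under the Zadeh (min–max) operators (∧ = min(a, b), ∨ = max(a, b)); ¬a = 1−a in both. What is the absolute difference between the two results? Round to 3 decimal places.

Under Łukasiewicz:
  ε ∧ α = max(0, a+b−1) on (0.07, 0.81) = 0.00
  ¬ε = 1 − 0.07 = 0.93
  ¬ε ∧ α = max(0, a+b−1) on (0.93, 0.81) = 0.74
  (ε ∧ α) ∧ (¬ε ∧ α) = max(0, a+b−1) on (0.00, 0.74) = 0.00
  → value = 0.0000
Under Zadeh (min–max):
  ε ∧ α = min(a, b) on (0.07, 0.81) = 0.07
  ¬ε = 1 − 0.07 = 0.93
  ¬ε ∧ α = min(a, b) on (0.93, 0.81) = 0.81
  (ε ∧ α) ∧ (¬ε ∧ α) = min(a, b) on (0.07, 0.81) = 0.07
  → value = 0.0700
|0.0000 − 0.0700| = 0.070

0.070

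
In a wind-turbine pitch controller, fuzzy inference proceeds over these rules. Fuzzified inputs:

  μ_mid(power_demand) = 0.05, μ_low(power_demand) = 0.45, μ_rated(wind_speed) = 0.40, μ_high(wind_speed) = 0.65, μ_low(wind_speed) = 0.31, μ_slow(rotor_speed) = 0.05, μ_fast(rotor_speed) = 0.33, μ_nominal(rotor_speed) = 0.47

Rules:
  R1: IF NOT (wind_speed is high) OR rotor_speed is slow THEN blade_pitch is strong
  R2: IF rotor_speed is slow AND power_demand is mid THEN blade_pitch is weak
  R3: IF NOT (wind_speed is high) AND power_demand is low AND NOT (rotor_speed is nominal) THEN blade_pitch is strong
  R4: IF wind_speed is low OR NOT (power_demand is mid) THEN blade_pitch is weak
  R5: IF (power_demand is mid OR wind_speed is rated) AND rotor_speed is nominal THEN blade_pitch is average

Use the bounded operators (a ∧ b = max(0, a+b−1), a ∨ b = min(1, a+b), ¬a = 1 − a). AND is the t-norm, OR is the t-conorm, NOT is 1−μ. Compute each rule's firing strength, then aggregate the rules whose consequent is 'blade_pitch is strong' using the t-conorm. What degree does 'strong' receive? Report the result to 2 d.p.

0.40

R1: ¬high=1−0.65=0.35, slow=0.05; OR[min(1, a+b)] → w = 0.40
R2: slow=0.05, mid=0.05; AND[max(0, a+b−1)] → w = 0.00
R3: ¬high=1−0.65=0.35, low=0.45, ¬nominal=1−0.47=0.53; AND[max(0, a+b−1)] → w = 0.00
R4: low=0.31, ¬mid=1−0.05=0.95; OR[min(1, a+b)] → w = 1.00
R5: (mid=0.05 OR rated=0.40) = 0.45; AND[max(0, a+b−1)] with nominal=0.47 → w = 0.00
Rules with consequent 'strong': {R1, R3} → strengths 0.40, 0.00
Aggregate via t-conorm [min(1, a+b)]: 0.40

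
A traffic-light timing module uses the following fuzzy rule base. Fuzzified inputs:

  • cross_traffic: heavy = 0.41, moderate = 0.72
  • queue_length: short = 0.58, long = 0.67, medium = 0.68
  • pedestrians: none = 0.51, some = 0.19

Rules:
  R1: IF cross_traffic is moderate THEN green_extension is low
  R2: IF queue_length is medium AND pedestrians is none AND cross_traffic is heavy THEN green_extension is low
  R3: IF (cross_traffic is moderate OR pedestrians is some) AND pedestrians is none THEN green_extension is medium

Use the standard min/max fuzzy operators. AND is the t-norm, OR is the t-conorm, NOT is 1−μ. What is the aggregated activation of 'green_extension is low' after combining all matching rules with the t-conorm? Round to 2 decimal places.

R1: moderate=0.72 → w = 0.72
R2: medium=0.68, none=0.51, heavy=0.41; AND[min(a, b)] → w = 0.41
R3: (moderate=0.72 OR some=0.19) = 0.72; AND[min(a, b)] with none=0.51 → w = 0.51
Rules with consequent 'low': {R1, R2} → strengths 0.72, 0.41
Aggregate via t-conorm [max(a, b)]: 0.72

0.72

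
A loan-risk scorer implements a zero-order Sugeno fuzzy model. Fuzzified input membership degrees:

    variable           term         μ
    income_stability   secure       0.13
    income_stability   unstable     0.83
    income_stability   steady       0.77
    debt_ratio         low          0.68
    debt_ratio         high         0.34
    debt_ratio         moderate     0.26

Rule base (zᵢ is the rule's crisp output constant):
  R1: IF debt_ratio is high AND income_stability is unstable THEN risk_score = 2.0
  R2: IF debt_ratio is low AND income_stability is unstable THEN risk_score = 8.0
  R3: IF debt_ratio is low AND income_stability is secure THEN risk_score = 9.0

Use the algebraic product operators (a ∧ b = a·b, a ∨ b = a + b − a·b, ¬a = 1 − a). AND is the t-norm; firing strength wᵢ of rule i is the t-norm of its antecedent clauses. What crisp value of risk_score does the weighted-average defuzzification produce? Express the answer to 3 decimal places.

R1 (z=2.0): high=0.34, unstable=0.83; AND[a·b] → w = 0.2822
R2 (z=8.0): low=0.68, unstable=0.83; AND[a·b] → w = 0.5644
R3 (z=9.0): low=0.68, secure=0.13; AND[a·b] → w = 0.0884
Weighted average = (0.2822·2.0 + 0.5644·8.0 + 0.0884·9.0) / (0.2822 + 0.5644 + 0.0884)
  = 5.8752 / 0.9350 = 6.284

6.284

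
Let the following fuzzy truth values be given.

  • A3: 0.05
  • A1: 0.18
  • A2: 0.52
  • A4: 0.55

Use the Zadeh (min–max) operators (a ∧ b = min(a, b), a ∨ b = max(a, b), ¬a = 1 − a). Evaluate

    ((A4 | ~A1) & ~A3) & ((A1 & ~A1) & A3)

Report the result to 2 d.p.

0.05

~A1 = 1 − 0.18 = 0.82
A4 | ~A1 = max(a, b) on (0.55, 0.82) = 0.82
~A3 = 1 − 0.05 = 0.95
(A4 | ~A1) & ~A3 = min(a, b) on (0.82, 0.95) = 0.82
~A1 = 1 − 0.18 = 0.82
A1 & ~A1 = min(a, b) on (0.18, 0.82) = 0.18
(A1 & ~A1) & A3 = min(a, b) on (0.18, 0.05) = 0.05
((A4 | ~A1) & ~A3) & ((A1 & ~A1) & A3) = min(a, b) on (0.82, 0.05) = 0.05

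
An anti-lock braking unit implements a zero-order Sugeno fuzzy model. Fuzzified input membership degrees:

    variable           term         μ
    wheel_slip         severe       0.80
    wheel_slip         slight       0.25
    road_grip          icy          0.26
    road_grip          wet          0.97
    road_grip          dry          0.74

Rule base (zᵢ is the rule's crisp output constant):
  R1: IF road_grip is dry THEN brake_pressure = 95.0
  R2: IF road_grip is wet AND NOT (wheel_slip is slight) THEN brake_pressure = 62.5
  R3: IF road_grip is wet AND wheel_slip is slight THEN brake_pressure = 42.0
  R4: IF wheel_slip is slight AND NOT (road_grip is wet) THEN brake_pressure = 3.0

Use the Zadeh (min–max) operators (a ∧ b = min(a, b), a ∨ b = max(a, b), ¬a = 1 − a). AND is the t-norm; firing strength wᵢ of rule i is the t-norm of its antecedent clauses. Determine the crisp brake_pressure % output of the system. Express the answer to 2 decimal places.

72.18

R1 (z=95.0): dry=0.74 → w = 0.74
R2 (z=62.5): wet=0.97, ¬slight=1−0.25=0.75; AND[min(a, b)] → w = 0.75
R3 (z=42.0): wet=0.97, slight=0.25; AND[min(a, b)] → w = 0.25
R4 (z=3.0): slight=0.25, ¬wet=1−0.97=0.03; AND[min(a, b)] → w = 0.03
Weighted average = (0.74·95.0 + 0.75·62.5 + 0.25·42.0 + 0.03·3.0) / (0.74 + 0.75 + 0.25 + 0.03)
  = 127.7650 / 1.7700 = 72.18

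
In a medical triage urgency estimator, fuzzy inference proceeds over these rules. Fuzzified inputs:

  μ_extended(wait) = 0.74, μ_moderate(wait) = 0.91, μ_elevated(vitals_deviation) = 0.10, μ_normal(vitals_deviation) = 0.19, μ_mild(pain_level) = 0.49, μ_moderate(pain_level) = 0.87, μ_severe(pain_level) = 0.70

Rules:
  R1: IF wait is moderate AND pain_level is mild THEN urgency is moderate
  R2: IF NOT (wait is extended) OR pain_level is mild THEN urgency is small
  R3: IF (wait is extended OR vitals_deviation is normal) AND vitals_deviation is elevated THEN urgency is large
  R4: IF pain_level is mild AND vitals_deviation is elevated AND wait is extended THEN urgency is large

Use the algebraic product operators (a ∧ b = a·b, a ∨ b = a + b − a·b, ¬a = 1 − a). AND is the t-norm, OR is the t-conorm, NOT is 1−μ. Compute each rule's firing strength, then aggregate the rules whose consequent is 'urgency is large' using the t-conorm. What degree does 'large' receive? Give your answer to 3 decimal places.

0.112

R1: moderate=0.91, mild=0.49; AND[a·b] → w = 0.4459
R2: ¬extended=1−0.74=0.26, mild=0.49; OR[a + b − a·b] → w = 0.6226
R3: (extended=0.74 OR normal=0.19) = 0.7894; AND[a·b] with elevated=0.10 → w = 0.0789
R4: mild=0.49, elevated=0.10, extended=0.74; AND[a·b] → w = 0.0363
Rules with consequent 'large': {R3, R4} → strengths 0.0789, 0.0363
Aggregate via t-conorm [a + b − a·b]: 0.1123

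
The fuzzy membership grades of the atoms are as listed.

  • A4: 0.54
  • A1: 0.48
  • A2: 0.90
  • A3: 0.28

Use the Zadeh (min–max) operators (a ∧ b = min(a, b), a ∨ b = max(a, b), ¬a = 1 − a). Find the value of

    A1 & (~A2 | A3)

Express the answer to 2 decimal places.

0.28

~A2 = 1 − 0.90 = 0.10
~A2 | A3 = max(a, b) on (0.10, 0.28) = 0.28
A1 & (~A2 | A3) = min(a, b) on (0.48, 0.28) = 0.28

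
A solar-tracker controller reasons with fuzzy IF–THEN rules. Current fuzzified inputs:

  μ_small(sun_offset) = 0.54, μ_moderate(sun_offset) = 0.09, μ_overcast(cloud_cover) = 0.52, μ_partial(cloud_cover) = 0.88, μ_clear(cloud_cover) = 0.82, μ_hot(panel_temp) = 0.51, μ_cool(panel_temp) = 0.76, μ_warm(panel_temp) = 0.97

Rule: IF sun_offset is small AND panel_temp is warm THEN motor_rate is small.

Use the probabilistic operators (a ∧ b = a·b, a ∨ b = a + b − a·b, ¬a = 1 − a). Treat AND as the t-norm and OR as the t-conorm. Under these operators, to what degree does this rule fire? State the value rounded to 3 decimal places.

firing strength: small=0.54, warm=0.97; AND[a·b] → w = 0.5238

0.524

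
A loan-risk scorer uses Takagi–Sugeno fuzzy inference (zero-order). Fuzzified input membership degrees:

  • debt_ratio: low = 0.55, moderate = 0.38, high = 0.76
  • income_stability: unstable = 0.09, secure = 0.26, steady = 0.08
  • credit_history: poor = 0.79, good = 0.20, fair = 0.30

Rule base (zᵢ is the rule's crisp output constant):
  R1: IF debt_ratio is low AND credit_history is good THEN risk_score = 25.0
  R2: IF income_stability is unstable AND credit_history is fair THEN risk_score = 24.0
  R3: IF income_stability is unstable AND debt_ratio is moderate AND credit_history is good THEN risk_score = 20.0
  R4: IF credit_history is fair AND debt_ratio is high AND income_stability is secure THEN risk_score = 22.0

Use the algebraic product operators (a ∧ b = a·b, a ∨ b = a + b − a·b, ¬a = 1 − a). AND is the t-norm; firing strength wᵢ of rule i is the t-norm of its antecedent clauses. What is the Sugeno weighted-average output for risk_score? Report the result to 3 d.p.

R1 (z=25.0): low=0.55, good=0.20; AND[a·b] → w = 0.1100
R2 (z=24.0): unstable=0.09, fair=0.30; AND[a·b] → w = 0.0270
R3 (z=20.0): unstable=0.09, moderate=0.38, good=0.20; AND[a·b] → w = 0.0068
R4 (z=22.0): fair=0.30, high=0.76, secure=0.26; AND[a·b] → w = 0.0593
Weighted average = (0.1100·25.0 + 0.0270·24.0 + 0.0068·20.0 + 0.0593·22.0) / (0.1100 + 0.0270 + 0.0068 + 0.0593)
  = 4.8390 / 0.2031 = 23.823

23.823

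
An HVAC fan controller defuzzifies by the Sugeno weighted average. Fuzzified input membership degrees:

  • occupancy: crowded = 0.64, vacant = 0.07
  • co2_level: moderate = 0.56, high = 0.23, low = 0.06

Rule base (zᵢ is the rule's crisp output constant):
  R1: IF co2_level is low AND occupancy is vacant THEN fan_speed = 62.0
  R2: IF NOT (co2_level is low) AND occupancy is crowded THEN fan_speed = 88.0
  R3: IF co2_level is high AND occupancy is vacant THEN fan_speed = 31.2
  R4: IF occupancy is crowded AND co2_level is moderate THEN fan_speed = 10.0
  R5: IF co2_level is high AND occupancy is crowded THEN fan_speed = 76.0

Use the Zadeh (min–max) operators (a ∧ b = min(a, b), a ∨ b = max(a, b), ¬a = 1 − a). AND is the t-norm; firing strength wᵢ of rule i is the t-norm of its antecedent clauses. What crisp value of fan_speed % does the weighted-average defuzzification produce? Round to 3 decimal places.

54.682

R1 (z=62.0): low=0.06, vacant=0.07; AND[min(a, b)] → w = 0.06
R2 (z=88.0): ¬low=1−0.06=0.94, crowded=0.64; AND[min(a, b)] → w = 0.64
R3 (z=31.2): high=0.23, vacant=0.07; AND[min(a, b)] → w = 0.07
R4 (z=10.0): crowded=0.64, moderate=0.56; AND[min(a, b)] → w = 0.56
R5 (z=76.0): high=0.23, crowded=0.64; AND[min(a, b)] → w = 0.23
Weighted average = (0.06·62.0 + 0.64·88.0 + 0.07·31.2 + 0.56·10.0 + 0.23·76.0) / (0.06 + 0.64 + 0.07 + 0.56 + 0.23)
  = 85.3040 / 1.5600 = 54.682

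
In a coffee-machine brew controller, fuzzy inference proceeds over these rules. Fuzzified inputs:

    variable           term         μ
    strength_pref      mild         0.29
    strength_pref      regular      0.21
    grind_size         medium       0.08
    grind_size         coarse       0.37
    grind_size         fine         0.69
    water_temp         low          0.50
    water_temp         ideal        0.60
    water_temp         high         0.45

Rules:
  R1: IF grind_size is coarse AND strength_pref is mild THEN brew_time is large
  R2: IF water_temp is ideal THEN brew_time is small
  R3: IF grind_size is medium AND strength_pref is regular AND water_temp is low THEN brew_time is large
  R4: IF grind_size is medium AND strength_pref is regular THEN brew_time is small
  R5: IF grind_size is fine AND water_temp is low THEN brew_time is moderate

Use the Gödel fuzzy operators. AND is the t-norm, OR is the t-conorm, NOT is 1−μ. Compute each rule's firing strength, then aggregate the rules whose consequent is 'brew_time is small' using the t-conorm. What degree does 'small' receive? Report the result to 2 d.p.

0.60

R1: coarse=0.37, mild=0.29; AND[min(a, b)] → w = 0.29
R2: ideal=0.60 → w = 0.60
R3: medium=0.08, regular=0.21, low=0.50; AND[min(a, b)] → w = 0.08
R4: medium=0.08, regular=0.21; AND[min(a, b)] → w = 0.08
R5: fine=0.69, low=0.50; AND[min(a, b)] → w = 0.50
Rules with consequent 'small': {R2, R4} → strengths 0.60, 0.08
Aggregate via t-conorm [max(a, b)]: 0.60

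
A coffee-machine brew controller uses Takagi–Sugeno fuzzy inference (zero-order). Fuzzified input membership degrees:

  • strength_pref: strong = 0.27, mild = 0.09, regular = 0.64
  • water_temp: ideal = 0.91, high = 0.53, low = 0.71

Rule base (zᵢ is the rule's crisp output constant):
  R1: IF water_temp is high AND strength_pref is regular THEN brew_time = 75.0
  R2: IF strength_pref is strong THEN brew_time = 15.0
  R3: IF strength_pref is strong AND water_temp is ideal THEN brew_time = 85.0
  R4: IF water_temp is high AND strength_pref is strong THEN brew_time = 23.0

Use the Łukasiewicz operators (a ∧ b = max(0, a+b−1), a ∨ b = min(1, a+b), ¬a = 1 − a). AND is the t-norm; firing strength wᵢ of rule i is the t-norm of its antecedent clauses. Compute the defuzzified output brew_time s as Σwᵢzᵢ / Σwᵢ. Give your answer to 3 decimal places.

51.774

R1 (z=75.0): high=0.53, regular=0.64; AND[max(0, a+b−1)] → w = 0.17
R2 (z=15.0): strong=0.27 → w = 0.27
R3 (z=85.0): strong=0.27, ideal=0.91; AND[max(0, a+b−1)] → w = 0.18
R4 (z=23.0): high=0.53, strong=0.27; AND[max(0, a+b−1)] → w = 0.00
Weighted average = (0.17·75.0 + 0.27·15.0 + 0.18·85.0 + 0.00·23.0) / (0.17 + 0.27 + 0.18 + 0.00)
  = 32.1000 / 0.6200 = 51.774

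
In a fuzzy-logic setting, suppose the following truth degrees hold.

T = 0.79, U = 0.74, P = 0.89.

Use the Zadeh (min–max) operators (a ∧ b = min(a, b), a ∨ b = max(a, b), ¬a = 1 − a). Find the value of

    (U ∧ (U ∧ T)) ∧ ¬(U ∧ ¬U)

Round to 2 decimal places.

0.74

U ∧ T = min(a, b) on (0.74, 0.79) = 0.74
U ∧ (U ∧ T) = min(a, b) on (0.74, 0.74) = 0.74
¬U = 1 − 0.74 = 0.26
U ∧ ¬U = min(a, b) on (0.74, 0.26) = 0.26
¬(U ∧ ¬U) = 1 − 0.26 = 0.74
(U ∧ (U ∧ T)) ∧ ¬(U ∧ ¬U) = min(a, b) on (0.74, 0.74) = 0.74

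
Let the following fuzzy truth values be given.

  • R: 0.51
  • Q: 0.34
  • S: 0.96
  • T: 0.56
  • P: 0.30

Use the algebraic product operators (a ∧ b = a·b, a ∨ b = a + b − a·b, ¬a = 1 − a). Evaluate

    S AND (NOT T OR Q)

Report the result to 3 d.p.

NOT T = 1 − 0.5600 = 0.4400
NOT T OR Q = a + b − a·b on (0.4400, 0.3400) = 0.6304
S AND (NOT T OR Q) = a·b on (0.9600, 0.6304) = 0.6052

0.605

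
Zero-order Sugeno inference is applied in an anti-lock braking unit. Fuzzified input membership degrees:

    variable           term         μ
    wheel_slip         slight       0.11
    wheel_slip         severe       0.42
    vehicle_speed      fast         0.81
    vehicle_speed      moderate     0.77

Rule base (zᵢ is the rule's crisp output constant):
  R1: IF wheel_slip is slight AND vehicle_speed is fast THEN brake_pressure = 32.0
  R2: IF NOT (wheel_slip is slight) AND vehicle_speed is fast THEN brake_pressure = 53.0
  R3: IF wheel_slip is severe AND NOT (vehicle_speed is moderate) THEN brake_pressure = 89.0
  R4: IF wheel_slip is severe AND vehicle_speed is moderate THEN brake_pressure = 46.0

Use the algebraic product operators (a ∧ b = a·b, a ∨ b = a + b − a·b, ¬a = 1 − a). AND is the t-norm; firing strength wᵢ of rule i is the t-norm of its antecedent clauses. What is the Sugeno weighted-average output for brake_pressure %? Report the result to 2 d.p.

52.47

R1 (z=32.0): slight=0.11, fast=0.81; AND[a·b] → w = 0.0891
R2 (z=53.0): ¬slight=1−0.11=0.89, fast=0.81; AND[a·b] → w = 0.7209
R3 (z=89.0): severe=0.42, ¬moderate=1−0.77=0.23; AND[a·b] → w = 0.0966
R4 (z=46.0): severe=0.42, moderate=0.77; AND[a·b] → w = 0.3234
Weighted average = (0.0891·32.0 + 0.7209·53.0 + 0.0966·89.0 + 0.3234·46.0) / (0.0891 + 0.7209 + 0.0966 + 0.3234)
  = 64.5327 / 1.2300 = 52.47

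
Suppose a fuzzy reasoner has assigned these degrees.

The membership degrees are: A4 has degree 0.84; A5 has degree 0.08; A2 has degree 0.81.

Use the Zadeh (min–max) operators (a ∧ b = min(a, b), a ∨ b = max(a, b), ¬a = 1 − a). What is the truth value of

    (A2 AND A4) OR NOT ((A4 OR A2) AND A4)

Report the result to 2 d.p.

0.81

A2 AND A4 = min(a, b) on (0.81, 0.84) = 0.81
A4 OR A2 = max(a, b) on (0.84, 0.81) = 0.84
(A4 OR A2) AND A4 = min(a, b) on (0.84, 0.84) = 0.84
NOT ((A4 OR A2) AND A4) = 1 − 0.84 = 0.16
(A2 AND A4) OR NOT ((A4 OR A2) AND A4) = max(a, b) on (0.81, 0.16) = 0.81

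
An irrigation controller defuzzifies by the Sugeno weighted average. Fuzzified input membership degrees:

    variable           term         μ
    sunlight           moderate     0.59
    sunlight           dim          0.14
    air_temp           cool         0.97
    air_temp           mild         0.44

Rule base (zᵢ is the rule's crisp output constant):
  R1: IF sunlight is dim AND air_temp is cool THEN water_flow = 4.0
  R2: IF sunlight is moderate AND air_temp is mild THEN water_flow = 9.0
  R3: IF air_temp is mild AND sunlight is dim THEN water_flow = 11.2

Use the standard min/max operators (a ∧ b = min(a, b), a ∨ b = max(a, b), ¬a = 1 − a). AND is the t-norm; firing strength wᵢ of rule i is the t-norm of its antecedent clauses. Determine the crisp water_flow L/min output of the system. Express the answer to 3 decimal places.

R1 (z=4.0): dim=0.14, cool=0.97; AND[min(a, b)] → w = 0.14
R2 (z=9.0): moderate=0.59, mild=0.44; AND[min(a, b)] → w = 0.44
R3 (z=11.2): mild=0.44, dim=0.14; AND[min(a, b)] → w = 0.14
Weighted average = (0.14·4.0 + 0.44·9.0 + 0.14·11.2) / (0.14 + 0.44 + 0.14)
  = 6.0880 / 0.7200 = 8.456

8.456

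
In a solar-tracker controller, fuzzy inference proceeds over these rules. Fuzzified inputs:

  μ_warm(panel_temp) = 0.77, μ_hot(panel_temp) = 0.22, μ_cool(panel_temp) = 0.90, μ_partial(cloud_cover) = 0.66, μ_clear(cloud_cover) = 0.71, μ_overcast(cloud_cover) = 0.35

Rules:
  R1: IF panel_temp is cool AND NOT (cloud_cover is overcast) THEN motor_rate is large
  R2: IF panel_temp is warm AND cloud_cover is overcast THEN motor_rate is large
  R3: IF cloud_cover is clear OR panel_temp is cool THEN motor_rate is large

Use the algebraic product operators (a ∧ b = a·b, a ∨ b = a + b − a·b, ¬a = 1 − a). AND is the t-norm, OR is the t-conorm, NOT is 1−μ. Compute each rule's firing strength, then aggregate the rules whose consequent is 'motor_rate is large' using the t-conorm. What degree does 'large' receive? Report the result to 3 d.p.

0.991

R1: cool=0.90, ¬overcast=1−0.35=0.65; AND[a·b] → w = 0.5850
R2: warm=0.77, overcast=0.35; AND[a·b] → w = 0.2695
R3: clear=0.71, cool=0.90; OR[a + b − a·b] → w = 0.9710
Rules with consequent 'large': {R1, R2, R3} → strengths 0.5850, 0.2695, 0.9710
Aggregate via t-conorm [a + b − a·b]: 0.9912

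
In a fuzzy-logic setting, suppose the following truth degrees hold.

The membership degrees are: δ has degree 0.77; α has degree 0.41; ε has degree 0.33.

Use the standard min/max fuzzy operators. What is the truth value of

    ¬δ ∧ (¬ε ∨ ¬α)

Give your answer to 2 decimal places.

0.23

¬δ = 1 − 0.77 = 0.23
¬ε = 1 − 0.33 = 0.67
¬α = 1 − 0.41 = 0.59
¬ε ∨ ¬α = max(a, b) on (0.67, 0.59) = 0.67
¬δ ∧ (¬ε ∨ ¬α) = min(a, b) on (0.23, 0.67) = 0.23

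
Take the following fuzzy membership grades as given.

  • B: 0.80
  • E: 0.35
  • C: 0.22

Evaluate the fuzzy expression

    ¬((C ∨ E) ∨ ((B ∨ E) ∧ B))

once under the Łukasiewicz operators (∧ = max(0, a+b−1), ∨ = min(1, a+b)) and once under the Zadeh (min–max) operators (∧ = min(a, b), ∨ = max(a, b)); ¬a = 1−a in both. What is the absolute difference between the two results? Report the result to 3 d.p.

Under Łukasiewicz:
  C ∨ E = min(1, a+b) on (0.22, 0.35) = 0.57
  B ∨ E = min(1, a+b) on (0.80, 0.35) = 1.00
  (B ∨ E) ∧ B = max(0, a+b−1) on (1.00, 0.80) = 0.80
  (C ∨ E) ∨ ((B ∨ E) ∧ B) = min(1, a+b) on (0.57, 0.80) = 1.00
  ¬((C ∨ E) ∨ ((B ∨ E) ∧ B)) = 1 − 1.00 = 0.00
  → value = 0.0000
Under Zadeh (min–max):
  C ∨ E = max(a, b) on (0.22, 0.35) = 0.35
  B ∨ E = max(a, b) on (0.80, 0.35) = 0.80
  (B ∨ E) ∧ B = min(a, b) on (0.80, 0.80) = 0.80
  (C ∨ E) ∨ ((B ∨ E) ∧ B) = max(a, b) on (0.35, 0.80) = 0.80
  ¬((C ∨ E) ∨ ((B ∨ E) ∧ B)) = 1 − 0.80 = 0.20
  → value = 0.2000
|0.0000 − 0.2000| = 0.200

0.200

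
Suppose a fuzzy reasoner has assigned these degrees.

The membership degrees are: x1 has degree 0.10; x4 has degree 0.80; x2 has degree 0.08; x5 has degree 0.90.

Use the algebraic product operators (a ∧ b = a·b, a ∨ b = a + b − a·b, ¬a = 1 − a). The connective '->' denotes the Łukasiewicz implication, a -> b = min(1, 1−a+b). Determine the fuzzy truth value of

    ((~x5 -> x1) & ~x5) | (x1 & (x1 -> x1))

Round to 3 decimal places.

0.190

~x5 = 1 − 0.9000 = 0.1000
~x5 -> x1  [Łukasiewicz: min(1, 1−a+b)] with a=0.1000, b=0.1000 → 1.0000
~x5 = 1 − 0.9000 = 0.1000
(~x5 -> x1) & ~x5 = a·b on (1.0000, 0.1000) = 0.1000
x1 -> x1  [Łukasiewicz: min(1, 1−a+b)] with a=0.1000, b=0.1000 → 1.0000
x1 & (x1 -> x1) = a·b on (0.1000, 1.0000) = 0.1000
((~x5 -> x1) & ~x5) | (x1 & (x1 -> x1)) = a + b − a·b on (0.1000, 0.1000) = 0.1900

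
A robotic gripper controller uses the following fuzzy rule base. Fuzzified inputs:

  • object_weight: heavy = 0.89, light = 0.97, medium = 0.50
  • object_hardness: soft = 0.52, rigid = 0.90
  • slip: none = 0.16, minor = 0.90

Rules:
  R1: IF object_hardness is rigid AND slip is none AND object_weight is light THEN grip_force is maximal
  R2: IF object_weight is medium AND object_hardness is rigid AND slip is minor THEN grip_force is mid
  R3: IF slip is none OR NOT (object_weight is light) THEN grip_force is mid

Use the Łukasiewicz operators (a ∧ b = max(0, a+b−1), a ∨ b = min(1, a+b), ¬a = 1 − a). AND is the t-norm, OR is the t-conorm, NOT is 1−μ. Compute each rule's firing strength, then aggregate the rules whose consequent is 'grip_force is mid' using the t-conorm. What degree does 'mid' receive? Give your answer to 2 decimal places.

0.49

R1: rigid=0.90, none=0.16, light=0.97; AND[max(0, a+b−1)] → w = 0.03
R2: medium=0.50, rigid=0.90, minor=0.90; AND[max(0, a+b−1)] → w = 0.30
R3: none=0.16, ¬light=1−0.97=0.03; OR[min(1, a+b)] → w = 0.19
Rules with consequent 'mid': {R2, R3} → strengths 0.30, 0.19
Aggregate via t-conorm [min(1, a+b)]: 0.49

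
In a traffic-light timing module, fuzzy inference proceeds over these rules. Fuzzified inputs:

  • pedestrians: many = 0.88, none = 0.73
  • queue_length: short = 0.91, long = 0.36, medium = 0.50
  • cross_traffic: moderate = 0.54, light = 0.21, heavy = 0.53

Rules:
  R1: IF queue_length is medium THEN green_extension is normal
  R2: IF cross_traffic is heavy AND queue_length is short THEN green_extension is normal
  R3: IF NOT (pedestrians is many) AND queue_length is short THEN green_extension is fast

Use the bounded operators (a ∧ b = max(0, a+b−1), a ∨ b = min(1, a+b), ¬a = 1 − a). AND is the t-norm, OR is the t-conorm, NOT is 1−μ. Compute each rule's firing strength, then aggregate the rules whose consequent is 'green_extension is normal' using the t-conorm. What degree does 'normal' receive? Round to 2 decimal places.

R1: medium=0.50 → w = 0.50
R2: heavy=0.53, short=0.91; AND[max(0, a+b−1)] → w = 0.44
R3: ¬many=1−0.88=0.12, short=0.91; AND[max(0, a+b−1)] → w = 0.03
Rules with consequent 'normal': {R1, R2} → strengths 0.50, 0.44
Aggregate via t-conorm [min(1, a+b)]: 0.94

0.94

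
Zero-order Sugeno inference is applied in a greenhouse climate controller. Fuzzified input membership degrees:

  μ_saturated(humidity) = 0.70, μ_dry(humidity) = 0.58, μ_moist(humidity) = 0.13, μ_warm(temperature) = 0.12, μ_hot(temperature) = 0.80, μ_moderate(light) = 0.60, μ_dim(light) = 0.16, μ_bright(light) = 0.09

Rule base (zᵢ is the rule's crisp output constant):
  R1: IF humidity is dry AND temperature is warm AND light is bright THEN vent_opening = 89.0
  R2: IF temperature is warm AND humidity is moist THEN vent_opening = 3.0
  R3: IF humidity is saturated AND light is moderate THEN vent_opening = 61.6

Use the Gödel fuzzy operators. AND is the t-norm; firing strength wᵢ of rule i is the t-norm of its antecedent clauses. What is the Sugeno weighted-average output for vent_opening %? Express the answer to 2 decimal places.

R1 (z=89.0): dry=0.58, warm=0.12, bright=0.09; AND[min(a, b)] → w = 0.09
R2 (z=3.0): warm=0.12, moist=0.13; AND[min(a, b)] → w = 0.12
R3 (z=61.6): saturated=0.70, moderate=0.60; AND[min(a, b)] → w = 0.60
Weighted average = (0.09·89.0 + 0.12·3.0 + 0.60·61.6) / (0.09 + 0.12 + 0.60)
  = 45.3300 / 0.8100 = 55.96

55.96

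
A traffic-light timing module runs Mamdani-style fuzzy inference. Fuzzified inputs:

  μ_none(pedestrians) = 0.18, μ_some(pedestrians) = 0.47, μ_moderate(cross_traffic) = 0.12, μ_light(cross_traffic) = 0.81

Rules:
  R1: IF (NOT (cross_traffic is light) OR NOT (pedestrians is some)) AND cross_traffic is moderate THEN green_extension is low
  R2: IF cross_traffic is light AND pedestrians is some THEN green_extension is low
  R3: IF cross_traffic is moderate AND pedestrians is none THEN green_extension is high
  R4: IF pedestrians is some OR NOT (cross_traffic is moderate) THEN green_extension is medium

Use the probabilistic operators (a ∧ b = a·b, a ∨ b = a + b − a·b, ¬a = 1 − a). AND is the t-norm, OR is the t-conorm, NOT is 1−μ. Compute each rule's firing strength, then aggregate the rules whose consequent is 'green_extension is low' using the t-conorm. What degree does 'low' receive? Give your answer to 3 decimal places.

R1: (¬light=1−0.81=0.19 OR ¬some=1−0.47=0.53) = 0.6193; AND[a·b] with moderate=0.12 → w = 0.0743
R2: light=0.81, some=0.47; AND[a·b] → w = 0.3807
R3: moderate=0.12, none=0.18; AND[a·b] → w = 0.0216
R4: some=0.47, ¬moderate=1−0.12=0.88; OR[a + b − a·b] → w = 0.9364
Rules with consequent 'low': {R1, R2} → strengths 0.0743, 0.3807
Aggregate via t-conorm [a + b − a·b]: 0.4267

0.427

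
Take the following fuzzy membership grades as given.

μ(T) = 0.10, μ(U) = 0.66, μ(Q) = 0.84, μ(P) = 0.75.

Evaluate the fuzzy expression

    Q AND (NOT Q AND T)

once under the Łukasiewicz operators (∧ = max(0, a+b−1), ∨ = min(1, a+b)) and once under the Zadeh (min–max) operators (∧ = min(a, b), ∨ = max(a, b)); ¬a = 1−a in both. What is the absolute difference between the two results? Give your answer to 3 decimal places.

0.100

Under Łukasiewicz:
  NOT Q = 1 − 0.84 = 0.16
  NOT Q AND T = max(0, a+b−1) on (0.16, 0.10) = 0.00
  Q AND (NOT Q AND T) = max(0, a+b−1) on (0.84, 0.00) = 0.00
  → value = 0.0000
Under Zadeh (min–max):
  NOT Q = 1 − 0.84 = 0.16
  NOT Q AND T = min(a, b) on (0.16, 0.10) = 0.10
  Q AND (NOT Q AND T) = min(a, b) on (0.84, 0.10) = 0.10
  → value = 0.1000
|0.0000 − 0.1000| = 0.100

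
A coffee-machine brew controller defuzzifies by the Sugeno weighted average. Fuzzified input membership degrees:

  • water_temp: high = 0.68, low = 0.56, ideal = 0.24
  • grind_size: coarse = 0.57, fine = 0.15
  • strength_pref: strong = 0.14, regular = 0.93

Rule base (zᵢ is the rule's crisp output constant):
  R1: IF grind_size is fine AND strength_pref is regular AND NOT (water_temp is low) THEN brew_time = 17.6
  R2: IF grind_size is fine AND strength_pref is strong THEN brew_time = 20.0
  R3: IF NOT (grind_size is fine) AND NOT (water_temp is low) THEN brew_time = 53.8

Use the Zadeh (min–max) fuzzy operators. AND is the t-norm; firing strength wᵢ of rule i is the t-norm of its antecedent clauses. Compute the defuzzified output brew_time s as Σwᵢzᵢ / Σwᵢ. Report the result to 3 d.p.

39.879

R1 (z=17.6): fine=0.15, regular=0.93, ¬low=1−0.56=0.44; AND[min(a, b)] → w = 0.15
R2 (z=20.0): fine=0.15, strong=0.14; AND[min(a, b)] → w = 0.14
R3 (z=53.8): ¬fine=1−0.15=0.85, ¬low=1−0.56=0.44; AND[min(a, b)] → w = 0.44
Weighted average = (0.15·17.6 + 0.14·20.0 + 0.44·53.8) / (0.15 + 0.14 + 0.44)
  = 29.1120 / 0.7300 = 39.879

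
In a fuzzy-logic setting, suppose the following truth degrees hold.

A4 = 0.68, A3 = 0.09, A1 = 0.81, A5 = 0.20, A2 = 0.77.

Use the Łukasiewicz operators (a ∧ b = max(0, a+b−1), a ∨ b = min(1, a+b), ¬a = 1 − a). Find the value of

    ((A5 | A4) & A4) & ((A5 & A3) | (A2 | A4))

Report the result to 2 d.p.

0.56

A5 | A4 = min(1, a+b) on (0.20, 0.68) = 0.88
(A5 | A4) & A4 = max(0, a+b−1) on (0.88, 0.68) = 0.56
A5 & A3 = max(0, a+b−1) on (0.20, 0.09) = 0.00
A2 | A4 = min(1, a+b) on (0.77, 0.68) = 1.00
(A5 & A3) | (A2 | A4) = min(1, a+b) on (0.00, 1.00) = 1.00
((A5 | A4) & A4) & ((A5 & A3) | (A2 | A4)) = max(0, a+b−1) on (0.56, 1.00) = 0.56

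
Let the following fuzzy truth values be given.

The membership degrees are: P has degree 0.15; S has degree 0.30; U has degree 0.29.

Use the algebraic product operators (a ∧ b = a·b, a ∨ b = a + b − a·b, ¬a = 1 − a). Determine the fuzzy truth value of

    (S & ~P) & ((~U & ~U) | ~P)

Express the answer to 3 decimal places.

0.236

~P = 1 − 0.1500 = 0.8500
S & ~P = a·b on (0.3000, 0.8500) = 0.2550
~U = 1 − 0.2900 = 0.7100
~U = 1 − 0.2900 = 0.7100
~U & ~U = a·b on (0.7100, 0.7100) = 0.5041
~P = 1 − 0.1500 = 0.8500
(~U & ~U) | ~P = a + b − a·b on (0.5041, 0.8500) = 0.9256
(S & ~P) & ((~U & ~U) | ~P) = a·b on (0.2550, 0.9256) = 0.2360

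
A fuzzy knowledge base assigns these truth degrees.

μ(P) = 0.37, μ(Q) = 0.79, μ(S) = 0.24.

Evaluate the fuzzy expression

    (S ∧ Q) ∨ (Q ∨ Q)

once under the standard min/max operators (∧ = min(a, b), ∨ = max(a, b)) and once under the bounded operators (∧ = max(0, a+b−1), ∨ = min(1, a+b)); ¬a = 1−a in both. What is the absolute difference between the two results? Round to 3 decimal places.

0.210

Under standard min/max:
  S ∧ Q = min(a, b) on (0.24, 0.79) = 0.24
  Q ∨ Q = max(a, b) on (0.79, 0.79) = 0.79
  (S ∧ Q) ∨ (Q ∨ Q) = max(a, b) on (0.24, 0.79) = 0.79
  → value = 0.7900
Under bounded:
  S ∧ Q = max(0, a+b−1) on (0.24, 0.79) = 0.03
  Q ∨ Q = min(1, a+b) on (0.79, 0.79) = 1.00
  (S ∧ Q) ∨ (Q ∨ Q) = min(1, a+b) on (0.03, 1.00) = 1.00
  → value = 1.0000
|0.7900 − 1.0000| = 0.210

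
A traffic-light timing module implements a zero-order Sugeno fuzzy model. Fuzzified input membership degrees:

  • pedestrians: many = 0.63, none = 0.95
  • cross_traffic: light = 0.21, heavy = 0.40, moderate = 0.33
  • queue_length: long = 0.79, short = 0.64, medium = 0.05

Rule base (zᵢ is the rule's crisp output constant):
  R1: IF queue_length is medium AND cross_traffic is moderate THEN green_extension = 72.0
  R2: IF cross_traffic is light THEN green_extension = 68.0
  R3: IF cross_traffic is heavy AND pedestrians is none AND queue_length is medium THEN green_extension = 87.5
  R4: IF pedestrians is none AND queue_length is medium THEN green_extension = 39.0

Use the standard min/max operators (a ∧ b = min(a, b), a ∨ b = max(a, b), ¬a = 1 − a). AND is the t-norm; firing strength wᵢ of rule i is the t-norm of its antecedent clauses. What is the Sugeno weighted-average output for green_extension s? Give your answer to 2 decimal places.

R1 (z=72.0): medium=0.05, moderate=0.33; AND[min(a, b)] → w = 0.05
R2 (z=68.0): light=0.21 → w = 0.21
R3 (z=87.5): heavy=0.40, none=0.95, medium=0.05; AND[min(a, b)] → w = 0.05
R4 (z=39.0): none=0.95, medium=0.05; AND[min(a, b)] → w = 0.05
Weighted average = (0.05·72.0 + 0.21·68.0 + 0.05·87.5 + 0.05·39.0) / (0.05 + 0.21 + 0.05 + 0.05)
  = 24.2050 / 0.3600 = 67.24

67.24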